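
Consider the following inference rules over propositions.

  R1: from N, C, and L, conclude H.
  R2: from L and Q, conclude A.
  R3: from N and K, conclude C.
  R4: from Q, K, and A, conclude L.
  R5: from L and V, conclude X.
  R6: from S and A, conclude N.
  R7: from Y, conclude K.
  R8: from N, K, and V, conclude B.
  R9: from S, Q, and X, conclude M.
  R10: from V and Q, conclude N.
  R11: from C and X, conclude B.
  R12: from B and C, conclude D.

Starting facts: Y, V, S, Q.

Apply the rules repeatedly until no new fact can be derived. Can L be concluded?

No

L would need Q, K, and A (R4), but A is never established.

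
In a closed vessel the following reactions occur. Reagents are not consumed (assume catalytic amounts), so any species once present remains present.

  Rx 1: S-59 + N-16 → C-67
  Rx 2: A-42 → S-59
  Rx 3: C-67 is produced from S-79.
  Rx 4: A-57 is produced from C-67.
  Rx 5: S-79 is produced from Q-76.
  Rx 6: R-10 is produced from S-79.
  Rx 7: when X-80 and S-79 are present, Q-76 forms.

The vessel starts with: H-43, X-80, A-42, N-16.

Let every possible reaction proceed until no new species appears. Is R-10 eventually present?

R-10 would need S-79 (Rx 6), but S-79 never forms.

No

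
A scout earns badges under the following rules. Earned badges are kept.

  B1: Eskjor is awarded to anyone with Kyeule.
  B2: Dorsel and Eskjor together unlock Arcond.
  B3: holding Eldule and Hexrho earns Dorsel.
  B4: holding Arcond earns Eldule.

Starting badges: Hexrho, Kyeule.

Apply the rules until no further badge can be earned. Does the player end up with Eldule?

Eldule would need Arcond (B4), but Arcond is never earned.

No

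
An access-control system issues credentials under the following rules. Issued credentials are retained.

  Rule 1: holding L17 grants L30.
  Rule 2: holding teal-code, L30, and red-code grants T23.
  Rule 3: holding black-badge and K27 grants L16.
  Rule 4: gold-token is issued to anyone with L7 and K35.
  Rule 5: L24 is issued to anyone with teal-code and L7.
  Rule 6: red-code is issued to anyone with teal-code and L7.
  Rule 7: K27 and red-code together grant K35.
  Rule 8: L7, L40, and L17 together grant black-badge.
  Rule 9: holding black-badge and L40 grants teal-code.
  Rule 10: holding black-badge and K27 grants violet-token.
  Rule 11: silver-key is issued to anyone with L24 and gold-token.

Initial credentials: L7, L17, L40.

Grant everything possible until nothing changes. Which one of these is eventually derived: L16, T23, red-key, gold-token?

T23

Holding L7, L40, and L17 grants black-badge (Rule 8).
Holding L17 grants L30 (Rule 1).
Holding black-badge and L40 grants teal-code (Rule 9).
Holding teal-code and L7 grants red-code (Rule 6).
Holding teal-code, L30, and red-code grants T23 (Rule 2).
L16 would need black-badge and K27 (Rule 3), but K27 is never granted. No rule produces red-key, and it is not given. gold-token would need L7 and K35 (Rule 4), but K35 is never granted.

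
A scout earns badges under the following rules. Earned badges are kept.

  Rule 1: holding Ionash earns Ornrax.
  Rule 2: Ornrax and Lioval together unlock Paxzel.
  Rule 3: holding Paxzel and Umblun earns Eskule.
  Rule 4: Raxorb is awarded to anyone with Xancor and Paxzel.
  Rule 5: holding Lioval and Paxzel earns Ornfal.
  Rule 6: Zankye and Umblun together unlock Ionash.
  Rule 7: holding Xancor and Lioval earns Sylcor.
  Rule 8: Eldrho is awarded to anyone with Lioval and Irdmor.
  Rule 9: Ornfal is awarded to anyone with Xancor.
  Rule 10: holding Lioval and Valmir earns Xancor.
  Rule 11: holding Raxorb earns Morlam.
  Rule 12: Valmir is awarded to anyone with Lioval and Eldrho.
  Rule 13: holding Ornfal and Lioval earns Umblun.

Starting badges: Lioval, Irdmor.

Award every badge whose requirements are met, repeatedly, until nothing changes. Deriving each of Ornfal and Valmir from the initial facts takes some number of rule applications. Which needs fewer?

Valmir: With Lioval and Irdmor, Eldrho is earned (Rule 8). With Lioval and Eldrho, Valmir is earned (Rule 12). [2 rule applications]
Ornfal: With Lioval and Irdmor, Eldrho is earned (Rule 8). With Lioval and Eldrho, Valmir is earned (Rule 12). With Lioval and Valmir, Xancor is earned (Rule 10). With Xancor, Ornfal is earned (Rule 9). [4 rule applications]
Valmir needs fewer.

Valmir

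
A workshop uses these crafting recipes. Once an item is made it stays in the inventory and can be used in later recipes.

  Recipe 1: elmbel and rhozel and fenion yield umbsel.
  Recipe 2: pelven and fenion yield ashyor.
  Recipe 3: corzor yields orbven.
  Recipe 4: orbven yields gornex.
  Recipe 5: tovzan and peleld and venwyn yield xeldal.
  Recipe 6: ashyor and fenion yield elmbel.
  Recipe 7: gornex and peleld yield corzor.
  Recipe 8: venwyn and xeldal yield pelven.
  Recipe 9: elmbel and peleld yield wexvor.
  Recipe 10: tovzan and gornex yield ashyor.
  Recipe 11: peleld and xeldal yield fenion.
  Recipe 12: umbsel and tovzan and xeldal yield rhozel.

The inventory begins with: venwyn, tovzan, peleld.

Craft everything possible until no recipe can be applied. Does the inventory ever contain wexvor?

Using Recipe 5, tovzan, peleld, and venwyn make xeldal.
Using Recipe 8, venwyn and xeldal make pelven.
Using Recipe 11, peleld and xeldal make fenion.
Using Recipe 2, pelven and fenion make ashyor.
ashyor and fenion → elmbel (Recipe 6).
elmbel and peleld → wexvor (Recipe 9).

Yes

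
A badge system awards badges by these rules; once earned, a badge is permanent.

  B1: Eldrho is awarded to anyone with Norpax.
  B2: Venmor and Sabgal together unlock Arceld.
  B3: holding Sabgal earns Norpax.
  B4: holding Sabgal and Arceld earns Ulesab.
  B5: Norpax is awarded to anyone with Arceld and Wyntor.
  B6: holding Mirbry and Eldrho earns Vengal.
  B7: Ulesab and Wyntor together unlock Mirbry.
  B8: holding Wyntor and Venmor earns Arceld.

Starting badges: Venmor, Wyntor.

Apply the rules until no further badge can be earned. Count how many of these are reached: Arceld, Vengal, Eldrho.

2

With Wyntor and Venmor, Arceld is earned (B8).
With Arceld and Wyntor, Norpax is earned (B5).
With Norpax, Eldrho is earned (B1).
Arceld: reached.
Vengal would need Mirbry and Eldrho (B6), but Mirbry is never earned.
Eldrho: reached.
Reached: Arceld and Eldrho — 2 of the 3.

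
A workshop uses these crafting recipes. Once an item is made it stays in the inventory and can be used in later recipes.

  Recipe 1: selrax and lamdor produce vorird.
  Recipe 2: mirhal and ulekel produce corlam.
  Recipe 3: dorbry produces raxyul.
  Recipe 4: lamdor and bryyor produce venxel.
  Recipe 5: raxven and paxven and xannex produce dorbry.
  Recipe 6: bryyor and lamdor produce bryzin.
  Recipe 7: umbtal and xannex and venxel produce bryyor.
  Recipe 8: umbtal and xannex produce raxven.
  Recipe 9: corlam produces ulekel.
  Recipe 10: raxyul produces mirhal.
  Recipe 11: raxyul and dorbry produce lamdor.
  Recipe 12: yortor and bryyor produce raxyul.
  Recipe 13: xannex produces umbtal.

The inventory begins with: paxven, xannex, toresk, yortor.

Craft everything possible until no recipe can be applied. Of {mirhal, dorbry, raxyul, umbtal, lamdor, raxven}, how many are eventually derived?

Using Recipe 13, xannex makes umbtal.
Using Recipe 8, umbtal and xannex make raxven.
Using Recipe 5, raxven, paxven, and xannex make dorbry.
dorbry → raxyul (Recipe 3).
Using Recipe 11, raxyul and dorbry make lamdor.
Using Recipe 10, raxyul makes mirhal.
mirhal: reached.
dorbry: reached.
raxyul: reached.
umbtal: reached.
lamdor: reached.
raxven: reached.
All 6 are reached.

6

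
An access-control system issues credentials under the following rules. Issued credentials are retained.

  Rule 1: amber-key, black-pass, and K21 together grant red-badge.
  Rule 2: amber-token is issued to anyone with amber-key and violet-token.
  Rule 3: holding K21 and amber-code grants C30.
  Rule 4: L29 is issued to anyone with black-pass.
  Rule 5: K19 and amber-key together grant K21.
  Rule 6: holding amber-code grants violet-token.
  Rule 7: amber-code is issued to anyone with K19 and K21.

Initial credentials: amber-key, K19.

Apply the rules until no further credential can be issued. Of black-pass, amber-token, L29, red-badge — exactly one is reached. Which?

amber-token

Holding K19 and amber-key grants K21 (Rule 5).
Holding K19 and K21 grants amber-code (Rule 7).
Holding amber-code grants violet-token (Rule 6).
Holding amber-key and violet-token grants amber-token (Rule 2).
No rule produces black-pass, and it is not given. red-badge would need amber-key, black-pass, and K21 (Rule 1), but black-pass is never granted. L29 would need black-pass (Rule 4), but black-pass is never granted.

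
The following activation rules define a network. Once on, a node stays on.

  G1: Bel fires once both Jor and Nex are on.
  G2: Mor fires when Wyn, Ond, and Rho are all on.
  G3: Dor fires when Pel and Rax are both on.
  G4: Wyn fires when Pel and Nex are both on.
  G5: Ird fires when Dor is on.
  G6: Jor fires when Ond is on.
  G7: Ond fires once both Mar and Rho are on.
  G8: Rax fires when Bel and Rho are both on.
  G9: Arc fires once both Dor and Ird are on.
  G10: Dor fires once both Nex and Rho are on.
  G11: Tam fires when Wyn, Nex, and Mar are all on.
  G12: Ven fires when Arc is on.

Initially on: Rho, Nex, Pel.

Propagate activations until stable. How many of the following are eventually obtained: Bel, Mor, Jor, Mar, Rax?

Bel would need Jor and Nex (G1), but Jor never turns on.
Mor would need Wyn, Ond, and Rho (G2), but Ond never turns on.
Jor would need Ond (G6), but Ond never turns on.
No rule produces Mar, and it is not given.
Rax would need Bel and Rho (G8), but Bel never turns on.
None of the 5 are reached.

0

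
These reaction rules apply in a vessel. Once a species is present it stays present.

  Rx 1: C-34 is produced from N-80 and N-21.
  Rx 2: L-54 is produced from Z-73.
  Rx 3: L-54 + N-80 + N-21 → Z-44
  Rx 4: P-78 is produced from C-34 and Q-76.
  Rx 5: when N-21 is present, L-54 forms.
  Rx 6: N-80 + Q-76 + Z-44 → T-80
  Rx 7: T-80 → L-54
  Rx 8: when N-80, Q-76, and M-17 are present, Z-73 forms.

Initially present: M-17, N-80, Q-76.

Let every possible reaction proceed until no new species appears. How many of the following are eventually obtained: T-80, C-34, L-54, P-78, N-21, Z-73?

2

N-80, Q-76, and M-17 present → Z-73 forms (Rx 8).
Z-73 present → L-54 forms (Rx 2).
T-80 would need N-80, Q-76, and Z-44 (Rx 6), but Z-44 never forms.
C-34 would need N-80 and N-21 (Rx 1), but N-21 never forms.
L-54: reached.
P-78 would need C-34 and Q-76 (Rx 4), but C-34 never forms.
No rule produces N-21, and it is not given.
Z-73: reached.
Reached: L-54 and Z-73 — 2 of the 6.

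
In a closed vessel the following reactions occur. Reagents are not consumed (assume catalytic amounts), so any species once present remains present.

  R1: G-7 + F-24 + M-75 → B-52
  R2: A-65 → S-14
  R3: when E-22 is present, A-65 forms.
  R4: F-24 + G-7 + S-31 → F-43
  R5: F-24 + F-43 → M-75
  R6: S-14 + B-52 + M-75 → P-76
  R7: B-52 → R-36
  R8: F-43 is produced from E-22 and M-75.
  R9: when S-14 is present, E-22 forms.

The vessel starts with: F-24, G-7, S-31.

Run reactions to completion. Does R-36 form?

Yes

F-24, G-7, and S-31 present → F-43 forms (R4).
F-24 and F-43 present → M-75 forms (R5).
G-7, F-24, and M-75 present → B-52 forms (R1).
B-52 present → R-36 forms (R7).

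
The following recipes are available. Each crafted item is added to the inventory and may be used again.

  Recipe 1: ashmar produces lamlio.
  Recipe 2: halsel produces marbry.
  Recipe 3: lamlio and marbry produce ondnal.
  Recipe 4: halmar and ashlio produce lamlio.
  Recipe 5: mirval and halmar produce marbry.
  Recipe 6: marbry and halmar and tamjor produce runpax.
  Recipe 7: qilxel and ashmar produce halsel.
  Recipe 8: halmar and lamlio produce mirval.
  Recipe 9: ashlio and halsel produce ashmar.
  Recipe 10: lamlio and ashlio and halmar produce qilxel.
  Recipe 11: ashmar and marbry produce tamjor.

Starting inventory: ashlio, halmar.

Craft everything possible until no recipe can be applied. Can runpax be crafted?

runpax would need marbry, halmar, and tamjor (Recipe 6), but tamjor is never obtained.

No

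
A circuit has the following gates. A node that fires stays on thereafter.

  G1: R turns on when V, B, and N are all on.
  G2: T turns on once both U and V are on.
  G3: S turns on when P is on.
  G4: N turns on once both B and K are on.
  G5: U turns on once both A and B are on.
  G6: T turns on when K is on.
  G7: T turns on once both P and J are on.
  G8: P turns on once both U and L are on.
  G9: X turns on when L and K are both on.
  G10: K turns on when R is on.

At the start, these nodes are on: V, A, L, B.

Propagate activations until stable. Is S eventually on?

A and B are on, so U turns on (G5).
G8: U and L on → P on.
G3: P on → S on.

Yes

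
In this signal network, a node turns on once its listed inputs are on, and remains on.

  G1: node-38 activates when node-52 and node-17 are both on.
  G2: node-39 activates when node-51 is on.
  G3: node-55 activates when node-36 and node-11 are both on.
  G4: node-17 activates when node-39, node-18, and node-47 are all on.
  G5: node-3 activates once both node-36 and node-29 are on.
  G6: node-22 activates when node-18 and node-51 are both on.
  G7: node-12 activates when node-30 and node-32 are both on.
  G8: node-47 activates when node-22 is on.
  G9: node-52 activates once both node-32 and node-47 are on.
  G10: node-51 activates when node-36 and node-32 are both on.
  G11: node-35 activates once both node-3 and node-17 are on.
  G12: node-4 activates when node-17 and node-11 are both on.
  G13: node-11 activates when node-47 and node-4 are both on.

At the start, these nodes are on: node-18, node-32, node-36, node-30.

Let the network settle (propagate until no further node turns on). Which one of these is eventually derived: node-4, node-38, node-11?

G10: node-36 and node-32 on → node-51 on.
node-51 is on, so node-39 activates (G2).
node-18 and node-51 are on, so node-22 activates (G6).
node-22 is on, so node-47 activates (G8).
node-32 and node-47 are on, so node-52 activates (G9).
node-39, node-18, and node-47 are on, so node-17 activates (G4).
node-52 and node-17 are on, so node-38 activates (G1).
node-11 would need node-47 and node-4 (G13), but node-4 never turns on. node-4 would need node-17 and node-11 (G12), but node-11 never turns on.

node-38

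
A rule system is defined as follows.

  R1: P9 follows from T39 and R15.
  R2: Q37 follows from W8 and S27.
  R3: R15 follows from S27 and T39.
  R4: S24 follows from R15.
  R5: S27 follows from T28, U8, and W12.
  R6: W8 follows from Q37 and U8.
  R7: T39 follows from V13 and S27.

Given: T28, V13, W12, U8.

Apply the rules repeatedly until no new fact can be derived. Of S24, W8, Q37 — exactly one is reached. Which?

T28, U8, and W12 hold, so S27 follows (R5).
V13 and S27 hold, so T39 follows (R7).
S27 and T39 hold, so R15 follows (R3).
From R15, R4 gives S24.
W8 would need Q37 and U8 (R6), but Q37 is never established. Q37 would need W8 and S27 (R2), but W8 is never established.

S24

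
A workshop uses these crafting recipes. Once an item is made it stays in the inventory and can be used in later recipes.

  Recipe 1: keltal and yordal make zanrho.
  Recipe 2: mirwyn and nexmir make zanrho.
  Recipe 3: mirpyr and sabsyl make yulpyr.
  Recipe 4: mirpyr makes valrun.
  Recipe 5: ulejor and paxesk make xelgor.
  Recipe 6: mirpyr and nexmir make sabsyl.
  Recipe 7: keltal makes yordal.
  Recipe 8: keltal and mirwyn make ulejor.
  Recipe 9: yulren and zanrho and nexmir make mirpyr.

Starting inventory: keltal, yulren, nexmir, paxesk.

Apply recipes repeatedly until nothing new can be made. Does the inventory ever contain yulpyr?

Yes

Using Recipe 7, keltal makes yordal.
keltal and yordal → zanrho (Recipe 1).
yulren and zanrho and nexmir → mirpyr (Recipe 9).
Using Recipe 6, mirpyr and nexmir make sabsyl.
Using Recipe 3, mirpyr and sabsyl make yulpyr.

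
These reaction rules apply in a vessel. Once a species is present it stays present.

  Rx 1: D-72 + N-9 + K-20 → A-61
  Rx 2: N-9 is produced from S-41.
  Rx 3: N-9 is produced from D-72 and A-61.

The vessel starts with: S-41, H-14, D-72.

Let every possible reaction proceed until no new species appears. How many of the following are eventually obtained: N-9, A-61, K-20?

1

S-41 present → N-9 forms (Rx 2).
N-9: reached.
A-61 would need D-72, N-9, and K-20 (Rx 1), but K-20 never forms.
No rule produces K-20, and it is not given.
Reached: N-9 — 1 of the 3.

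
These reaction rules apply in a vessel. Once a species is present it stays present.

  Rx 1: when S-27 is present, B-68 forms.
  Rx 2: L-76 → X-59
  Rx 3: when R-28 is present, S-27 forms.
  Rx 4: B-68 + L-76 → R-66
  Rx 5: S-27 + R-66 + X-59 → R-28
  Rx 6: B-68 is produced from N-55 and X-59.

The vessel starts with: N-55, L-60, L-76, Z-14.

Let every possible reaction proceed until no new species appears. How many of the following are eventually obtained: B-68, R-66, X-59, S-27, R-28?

3

L-76 present → X-59 forms (Rx 2).
N-55 and X-59 present → B-68 forms (Rx 6).
B-68 and L-76 present → R-66 forms (Rx 4).
B-68: reached.
R-66: reached.
X-59: reached.
S-27 would need R-28 (Rx 3), but R-28 never forms.
R-28 would need S-27, R-66, and X-59 (Rx 5), but S-27 never forms.
Reached: B-68, R-66, and X-59 — 3 of the 5.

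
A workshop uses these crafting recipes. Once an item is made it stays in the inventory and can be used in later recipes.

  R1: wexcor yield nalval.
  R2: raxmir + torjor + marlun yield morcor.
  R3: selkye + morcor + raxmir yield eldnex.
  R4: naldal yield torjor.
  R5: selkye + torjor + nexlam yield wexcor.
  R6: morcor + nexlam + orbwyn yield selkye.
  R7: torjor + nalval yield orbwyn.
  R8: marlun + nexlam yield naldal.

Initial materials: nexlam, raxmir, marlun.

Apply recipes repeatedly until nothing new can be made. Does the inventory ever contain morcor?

Yes

marlun + nexlam → naldal (R8).
naldal → torjor (R4).
raxmir + torjor + marlun → morcor (R2).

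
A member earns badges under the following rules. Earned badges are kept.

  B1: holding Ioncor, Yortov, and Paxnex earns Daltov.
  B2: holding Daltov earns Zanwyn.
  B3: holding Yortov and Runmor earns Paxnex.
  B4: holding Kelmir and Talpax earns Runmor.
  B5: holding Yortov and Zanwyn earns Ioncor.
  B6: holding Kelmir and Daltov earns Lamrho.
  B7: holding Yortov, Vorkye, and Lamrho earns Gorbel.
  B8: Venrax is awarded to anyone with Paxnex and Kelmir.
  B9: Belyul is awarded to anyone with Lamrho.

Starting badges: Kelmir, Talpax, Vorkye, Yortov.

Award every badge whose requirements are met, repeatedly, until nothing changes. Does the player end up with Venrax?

Yes

With Kelmir and Talpax, Runmor is earned (B4).
With Yortov and Runmor, Paxnex is earned (B3).
With Paxnex and Kelmir, Venrax is earned (B8).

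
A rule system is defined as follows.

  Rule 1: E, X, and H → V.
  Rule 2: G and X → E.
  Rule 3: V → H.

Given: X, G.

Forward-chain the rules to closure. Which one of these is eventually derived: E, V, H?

G and X hold, so E follows (Rule 2).
V would need E, X, and H (Rule 1), but H is never established. H would need V (Rule 3), but V is never established.

E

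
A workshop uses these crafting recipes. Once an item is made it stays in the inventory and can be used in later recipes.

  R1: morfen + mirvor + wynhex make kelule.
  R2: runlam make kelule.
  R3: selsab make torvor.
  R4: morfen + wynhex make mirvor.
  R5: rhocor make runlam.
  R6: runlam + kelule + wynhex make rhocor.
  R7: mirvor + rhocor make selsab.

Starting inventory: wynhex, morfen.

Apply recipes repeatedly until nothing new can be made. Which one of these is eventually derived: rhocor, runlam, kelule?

kelule

morfen + wynhex → mirvor (R4).
Using R1, morfen, mirvor, and wynhex make kelule.
rhocor would need runlam, kelule, and wynhex (R6), but runlam is never obtained. runlam would need rhocor (R5), but rhocor is never obtained.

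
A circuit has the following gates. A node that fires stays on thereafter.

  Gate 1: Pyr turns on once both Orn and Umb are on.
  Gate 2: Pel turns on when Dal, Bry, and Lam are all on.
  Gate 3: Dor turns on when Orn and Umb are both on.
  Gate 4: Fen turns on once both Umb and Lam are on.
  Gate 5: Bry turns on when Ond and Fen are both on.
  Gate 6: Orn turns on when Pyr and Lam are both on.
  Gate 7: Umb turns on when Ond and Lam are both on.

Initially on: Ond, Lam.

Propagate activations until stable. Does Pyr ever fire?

No

Pyr would need Orn and Umb (Gate 1), but Orn never turns on.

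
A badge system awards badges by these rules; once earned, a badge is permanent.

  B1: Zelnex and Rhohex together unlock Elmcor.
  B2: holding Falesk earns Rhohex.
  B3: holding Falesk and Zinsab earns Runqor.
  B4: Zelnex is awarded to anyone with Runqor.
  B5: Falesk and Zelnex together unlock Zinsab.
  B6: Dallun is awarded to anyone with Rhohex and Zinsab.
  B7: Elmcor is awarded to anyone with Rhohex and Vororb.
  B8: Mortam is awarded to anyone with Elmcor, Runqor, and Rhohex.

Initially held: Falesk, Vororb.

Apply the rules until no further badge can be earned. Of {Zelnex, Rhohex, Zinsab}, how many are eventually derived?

1

With Falesk, Rhohex is earned (B2).
Zelnex would need Runqor (B4), but Runqor is never earned.
Rhohex: reached.
Zinsab would need Falesk and Zelnex (B5), but Zelnex is never earned.
Reached: Rhohex — 1 of the 3.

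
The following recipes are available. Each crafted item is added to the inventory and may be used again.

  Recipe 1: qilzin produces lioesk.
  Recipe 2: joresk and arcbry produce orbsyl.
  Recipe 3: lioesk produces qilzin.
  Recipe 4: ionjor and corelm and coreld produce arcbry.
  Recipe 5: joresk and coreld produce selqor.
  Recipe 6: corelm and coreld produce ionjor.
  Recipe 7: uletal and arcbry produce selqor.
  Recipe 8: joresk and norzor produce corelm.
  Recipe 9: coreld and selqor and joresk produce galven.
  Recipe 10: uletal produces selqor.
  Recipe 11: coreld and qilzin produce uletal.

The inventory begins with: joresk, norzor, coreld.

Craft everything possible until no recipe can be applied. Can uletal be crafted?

No

uletal would need coreld and qilzin (Recipe 11), but qilzin is never obtained.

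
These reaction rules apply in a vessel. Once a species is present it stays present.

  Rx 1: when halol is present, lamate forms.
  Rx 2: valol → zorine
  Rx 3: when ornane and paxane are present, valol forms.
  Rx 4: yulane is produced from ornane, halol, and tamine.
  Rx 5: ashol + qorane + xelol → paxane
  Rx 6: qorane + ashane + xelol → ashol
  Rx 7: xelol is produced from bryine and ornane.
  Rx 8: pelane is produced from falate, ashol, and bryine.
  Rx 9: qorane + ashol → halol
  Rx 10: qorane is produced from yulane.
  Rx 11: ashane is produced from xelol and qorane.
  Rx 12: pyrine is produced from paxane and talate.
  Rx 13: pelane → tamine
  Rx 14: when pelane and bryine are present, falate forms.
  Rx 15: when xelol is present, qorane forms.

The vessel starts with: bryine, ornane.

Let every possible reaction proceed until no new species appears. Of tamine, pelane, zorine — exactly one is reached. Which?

zorine

bryine and ornane present → xelol forms (Rx 7).
xelol present → qorane forms (Rx 15).
xelol and qorane present → ashane forms (Rx 11).
qorane, ashane, and xelol present → ashol forms (Rx 6).
ashol, qorane, and xelol present → paxane forms (Rx 5).
ornane and paxane present → valol forms (Rx 3).
valol present → zorine forms (Rx 2).
pelane would need falate, ashol, and bryine (Rx 8), but falate never forms. tamine would need pelane (Rx 13), but pelane never forms.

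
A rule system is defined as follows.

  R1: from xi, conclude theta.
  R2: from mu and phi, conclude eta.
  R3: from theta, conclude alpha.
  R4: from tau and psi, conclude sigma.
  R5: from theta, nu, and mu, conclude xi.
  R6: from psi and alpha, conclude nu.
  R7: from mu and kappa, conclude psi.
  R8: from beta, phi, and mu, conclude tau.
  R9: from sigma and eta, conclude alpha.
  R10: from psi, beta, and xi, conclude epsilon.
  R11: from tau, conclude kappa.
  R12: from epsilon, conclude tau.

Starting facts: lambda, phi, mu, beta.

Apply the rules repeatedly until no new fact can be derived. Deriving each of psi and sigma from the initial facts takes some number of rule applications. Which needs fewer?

psi: beta, phi, and mu hold, so tau follows (R8). tau holds, so kappa follows (R11). From mu and kappa, R7 gives psi. [3 rule applications]
sigma: beta, phi, and mu hold, so tau follows (R8). From tau, R11 gives kappa. mu and kappa hold, so psi follows (R7). tau and psi hold, so sigma follows (R4). [4 rule applications]
psi needs fewer.

psi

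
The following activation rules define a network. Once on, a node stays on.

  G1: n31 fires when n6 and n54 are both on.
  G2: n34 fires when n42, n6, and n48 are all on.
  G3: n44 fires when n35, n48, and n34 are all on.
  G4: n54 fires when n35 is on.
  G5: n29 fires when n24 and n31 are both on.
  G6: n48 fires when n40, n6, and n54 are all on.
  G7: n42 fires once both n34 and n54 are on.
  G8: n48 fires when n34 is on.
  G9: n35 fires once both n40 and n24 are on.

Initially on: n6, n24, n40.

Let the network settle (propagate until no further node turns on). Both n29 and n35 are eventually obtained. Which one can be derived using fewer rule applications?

n35: G9: n40 and n24 on → n35 on. [1 rule application]
n29: G9: n40 and n24 on → n35 on. G4: n35 on → n54 on. G1: n6 and n54 on → n31 on. G5: n24 and n31 on → n29 on. [4 rule applications]
n35 needs fewer.

n35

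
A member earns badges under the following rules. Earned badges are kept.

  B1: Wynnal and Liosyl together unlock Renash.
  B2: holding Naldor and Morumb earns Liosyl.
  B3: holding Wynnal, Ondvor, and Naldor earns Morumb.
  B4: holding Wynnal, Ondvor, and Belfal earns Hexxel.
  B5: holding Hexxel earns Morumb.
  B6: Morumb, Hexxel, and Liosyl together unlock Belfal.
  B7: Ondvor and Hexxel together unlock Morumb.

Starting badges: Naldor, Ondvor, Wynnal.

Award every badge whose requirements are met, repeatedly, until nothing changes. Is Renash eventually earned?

Yes

With Wynnal, Ondvor, and Naldor, Morumb is earned (B3).
With Naldor and Morumb, Liosyl is earned (B2).
With Wynnal and Liosyl, Renash is earned (B1).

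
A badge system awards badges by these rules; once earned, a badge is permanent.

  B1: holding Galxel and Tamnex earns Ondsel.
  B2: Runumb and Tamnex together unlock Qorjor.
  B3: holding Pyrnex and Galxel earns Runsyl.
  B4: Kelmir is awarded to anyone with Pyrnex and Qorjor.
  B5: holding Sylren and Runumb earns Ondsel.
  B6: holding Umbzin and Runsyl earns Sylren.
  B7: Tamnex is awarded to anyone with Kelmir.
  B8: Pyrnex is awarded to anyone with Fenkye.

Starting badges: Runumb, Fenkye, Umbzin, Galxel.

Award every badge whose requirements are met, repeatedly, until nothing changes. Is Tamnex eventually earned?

Tamnex would need Kelmir (B7), but Kelmir is never earned.

No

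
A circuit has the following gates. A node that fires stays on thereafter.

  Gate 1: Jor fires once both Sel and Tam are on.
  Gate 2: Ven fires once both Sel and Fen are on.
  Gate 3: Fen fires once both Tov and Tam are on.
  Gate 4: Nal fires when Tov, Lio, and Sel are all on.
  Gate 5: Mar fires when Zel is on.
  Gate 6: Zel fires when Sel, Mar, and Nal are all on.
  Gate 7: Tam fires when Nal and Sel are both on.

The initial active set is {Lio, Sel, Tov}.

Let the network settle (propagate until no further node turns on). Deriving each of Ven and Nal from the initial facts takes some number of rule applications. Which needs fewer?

Nal: Gate 4: Tov, Lio, and Sel on → Nal on. [1 rule application]
Ven: Gate 4: Tov, Lio, and Sel on → Nal on. Nal and Sel are on, so Tam fires (Gate 7). Tov and Tam are on, so Fen fires (Gate 3). Sel and Fen are on, so Ven fires (Gate 2). [4 rule applications]
Nal needs fewer.

Nal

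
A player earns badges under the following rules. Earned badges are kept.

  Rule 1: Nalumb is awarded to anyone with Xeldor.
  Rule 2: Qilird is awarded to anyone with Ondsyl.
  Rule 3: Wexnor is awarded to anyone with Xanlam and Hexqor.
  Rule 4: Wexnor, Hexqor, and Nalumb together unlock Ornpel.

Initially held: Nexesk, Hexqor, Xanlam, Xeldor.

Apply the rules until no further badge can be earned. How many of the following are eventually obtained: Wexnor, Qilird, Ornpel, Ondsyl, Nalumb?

With Xeldor, Nalumb is earned (Rule 1).
With Xanlam and Hexqor, Wexnor is earned (Rule 3).
With Wexnor, Hexqor, and Nalumb, Ornpel is earned (Rule 4).
Wexnor: reached.
Qilird would need Ondsyl (Rule 2), but Ondsyl is never earned.
Ornpel: reached.
No rule produces Ondsyl, and it is not given.
Nalumb: reached.
Reached: Wexnor, Ornpel, and Nalumb — 3 of the 5.

3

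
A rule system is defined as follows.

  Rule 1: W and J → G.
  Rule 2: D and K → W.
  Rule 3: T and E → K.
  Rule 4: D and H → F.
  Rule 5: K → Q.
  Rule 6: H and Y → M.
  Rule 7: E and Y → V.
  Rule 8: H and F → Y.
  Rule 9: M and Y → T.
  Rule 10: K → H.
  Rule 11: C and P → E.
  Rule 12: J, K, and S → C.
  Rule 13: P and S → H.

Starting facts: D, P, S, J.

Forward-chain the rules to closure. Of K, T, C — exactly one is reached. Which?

From P and S, Rule 13 gives H.
D and H hold, so F follows (Rule 4).
H and F hold, so Y follows (Rule 8).
H and Y hold, so M follows (Rule 6).
From M and Y, Rule 9 gives T.
K would need T and E (Rule 3), but E is never established. C would need J, K, and S (Rule 12), but K is never established.

T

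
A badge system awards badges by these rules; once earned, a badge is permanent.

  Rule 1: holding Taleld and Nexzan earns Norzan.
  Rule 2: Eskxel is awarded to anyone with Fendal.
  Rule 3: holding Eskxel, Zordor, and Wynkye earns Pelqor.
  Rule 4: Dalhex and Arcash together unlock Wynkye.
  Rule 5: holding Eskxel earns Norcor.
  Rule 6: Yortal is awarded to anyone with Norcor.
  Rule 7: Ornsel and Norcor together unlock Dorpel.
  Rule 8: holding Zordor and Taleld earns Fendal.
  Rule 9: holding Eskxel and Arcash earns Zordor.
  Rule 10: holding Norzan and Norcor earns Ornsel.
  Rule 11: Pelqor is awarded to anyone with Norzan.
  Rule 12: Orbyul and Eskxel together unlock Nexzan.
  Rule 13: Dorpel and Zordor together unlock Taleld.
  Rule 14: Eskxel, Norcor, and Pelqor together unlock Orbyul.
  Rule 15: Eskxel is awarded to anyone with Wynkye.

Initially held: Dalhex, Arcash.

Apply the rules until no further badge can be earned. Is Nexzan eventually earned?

With Dalhex and Arcash, Wynkye is earned (Rule 4).
With Wynkye, Eskxel is earned (Rule 15).
With Eskxel and Arcash, Zordor is earned (Rule 9).
With Eskxel, Norcor is earned (Rule 5).
With Eskxel, Zordor, and Wynkye, Pelqor is earned (Rule 3).
With Eskxel, Norcor, and Pelqor, Orbyul is earned (Rule 14).
With Orbyul and Eskxel, Nexzan is earned (Rule 12).

Yes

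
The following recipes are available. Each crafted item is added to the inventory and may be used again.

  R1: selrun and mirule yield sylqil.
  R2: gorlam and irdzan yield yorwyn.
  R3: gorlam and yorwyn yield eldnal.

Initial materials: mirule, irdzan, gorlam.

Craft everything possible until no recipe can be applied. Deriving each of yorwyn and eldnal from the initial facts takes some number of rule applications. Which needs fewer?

yorwyn

yorwyn: Using R2, gorlam and irdzan make yorwyn. [1 rule application]
eldnal: gorlam and irdzan → yorwyn (R2). gorlam and yorwyn → eldnal (R3). [2 rule applications]
yorwyn needs fewer.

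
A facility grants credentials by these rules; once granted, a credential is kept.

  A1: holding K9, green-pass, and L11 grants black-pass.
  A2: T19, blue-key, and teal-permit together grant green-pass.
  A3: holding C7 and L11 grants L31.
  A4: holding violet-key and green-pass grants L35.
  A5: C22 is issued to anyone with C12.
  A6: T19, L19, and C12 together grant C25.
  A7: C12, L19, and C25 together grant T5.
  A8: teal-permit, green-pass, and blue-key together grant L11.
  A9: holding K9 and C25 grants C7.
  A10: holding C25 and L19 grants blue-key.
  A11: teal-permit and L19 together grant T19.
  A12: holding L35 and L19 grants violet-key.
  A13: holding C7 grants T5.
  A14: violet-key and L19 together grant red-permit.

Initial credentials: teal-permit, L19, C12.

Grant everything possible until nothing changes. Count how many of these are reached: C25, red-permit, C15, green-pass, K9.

2

Holding teal-permit and L19 grants T19 (A11).
Holding T19, L19, and C12 grants C25 (A6).
Holding C25 and L19 grants blue-key (A10).
Holding T19, blue-key, and teal-permit grants green-pass (A2).
C25: reached.
red-permit would need violet-key and L19 (A14), but violet-key is never granted.
No rule produces C15, and it is not given.
green-pass: reached.
No rule produces K9, and it is not given.
Reached: C25 and green-pass — 2 of the 5.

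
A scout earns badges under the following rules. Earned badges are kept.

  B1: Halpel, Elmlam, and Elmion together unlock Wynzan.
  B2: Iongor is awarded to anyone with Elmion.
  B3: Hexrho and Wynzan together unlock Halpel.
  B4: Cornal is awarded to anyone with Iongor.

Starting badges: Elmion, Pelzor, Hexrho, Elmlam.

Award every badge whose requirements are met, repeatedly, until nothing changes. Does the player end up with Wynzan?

No

Wynzan would need Halpel, Elmlam, and Elmion (B1), but Halpel is never earned.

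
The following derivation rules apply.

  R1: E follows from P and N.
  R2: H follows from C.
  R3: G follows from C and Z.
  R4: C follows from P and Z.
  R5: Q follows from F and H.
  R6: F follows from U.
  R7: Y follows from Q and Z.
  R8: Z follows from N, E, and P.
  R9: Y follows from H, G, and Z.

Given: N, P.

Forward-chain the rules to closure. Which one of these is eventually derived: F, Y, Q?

Y

From P and N, R1 gives E.
From N, E, and P, R8 gives Z.
P and Z hold, so C follows (R4).
C and Z hold, so G follows (R3).
From C, R2 gives H.
From H, G, and Z, R9 gives Y.
F would need U (R6), but U is never established. Q would need F and H (R5), but F is never established.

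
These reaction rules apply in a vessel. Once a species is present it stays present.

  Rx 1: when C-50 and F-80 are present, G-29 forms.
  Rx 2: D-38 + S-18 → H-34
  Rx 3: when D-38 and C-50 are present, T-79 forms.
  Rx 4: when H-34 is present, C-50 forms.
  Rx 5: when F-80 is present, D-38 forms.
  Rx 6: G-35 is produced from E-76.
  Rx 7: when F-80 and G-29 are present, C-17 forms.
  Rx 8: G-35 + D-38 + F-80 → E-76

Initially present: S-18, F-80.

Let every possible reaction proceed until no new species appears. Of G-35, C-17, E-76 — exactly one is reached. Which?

C-17

F-80 present → D-38 forms (Rx 5).
D-38 and S-18 present → H-34 forms (Rx 2).
H-34 present → C-50 forms (Rx 4).
C-50 and F-80 present → G-29 forms (Rx 1).
F-80 and G-29 present → C-17 forms (Rx 7).
G-35 would need E-76 (Rx 6), but E-76 never forms. E-76 would need G-35, D-38, and F-80 (Rx 8), but G-35 never forms.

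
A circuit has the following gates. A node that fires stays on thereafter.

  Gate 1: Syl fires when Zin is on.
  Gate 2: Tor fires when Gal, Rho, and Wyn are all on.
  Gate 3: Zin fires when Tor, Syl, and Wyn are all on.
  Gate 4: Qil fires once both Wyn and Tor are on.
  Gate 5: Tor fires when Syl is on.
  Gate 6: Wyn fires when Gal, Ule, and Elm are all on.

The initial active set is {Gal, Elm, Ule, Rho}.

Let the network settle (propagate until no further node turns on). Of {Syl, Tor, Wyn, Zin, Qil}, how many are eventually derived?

Gate 6: Gal, Ule, and Elm on → Wyn on.
Gate 2: Gal, Rho, and Wyn on → Tor on.
Wyn and Tor are on, so Qil fires (Gate 4).
Syl would need Zin (Gate 1), but Zin never turns on.
Tor: reached.
Wyn: reached.
Zin would need Tor, Syl, and Wyn (Gate 3), but Syl never turns on.
Qil: reached.
Reached: Tor, Wyn, and Qil — 3 of the 5.

3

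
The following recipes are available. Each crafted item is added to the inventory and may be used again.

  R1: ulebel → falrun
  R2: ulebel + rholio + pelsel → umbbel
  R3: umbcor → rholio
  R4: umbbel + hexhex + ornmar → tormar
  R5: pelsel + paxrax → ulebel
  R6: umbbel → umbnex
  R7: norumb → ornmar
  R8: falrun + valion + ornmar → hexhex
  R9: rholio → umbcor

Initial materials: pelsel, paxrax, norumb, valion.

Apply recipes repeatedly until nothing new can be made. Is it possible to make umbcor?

No

umbcor would need rholio (R9), but rholio is never obtained.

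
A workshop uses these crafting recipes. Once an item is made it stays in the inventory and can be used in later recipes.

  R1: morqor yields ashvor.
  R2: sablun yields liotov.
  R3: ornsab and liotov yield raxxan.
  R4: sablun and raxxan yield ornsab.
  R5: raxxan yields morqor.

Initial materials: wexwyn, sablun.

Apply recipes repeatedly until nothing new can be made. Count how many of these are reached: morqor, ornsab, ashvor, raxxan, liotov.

1

Using R2, sablun makes liotov.
morqor would need raxxan (R5), but raxxan is never obtained.
ornsab would need sablun and raxxan (R4), but raxxan is never obtained.
ashvor would need morqor (R1), but morqor is never obtained.
raxxan would need ornsab and liotov (R3), but ornsab is never obtained.
liotov: reached.
Reached: liotov — 1 of the 5.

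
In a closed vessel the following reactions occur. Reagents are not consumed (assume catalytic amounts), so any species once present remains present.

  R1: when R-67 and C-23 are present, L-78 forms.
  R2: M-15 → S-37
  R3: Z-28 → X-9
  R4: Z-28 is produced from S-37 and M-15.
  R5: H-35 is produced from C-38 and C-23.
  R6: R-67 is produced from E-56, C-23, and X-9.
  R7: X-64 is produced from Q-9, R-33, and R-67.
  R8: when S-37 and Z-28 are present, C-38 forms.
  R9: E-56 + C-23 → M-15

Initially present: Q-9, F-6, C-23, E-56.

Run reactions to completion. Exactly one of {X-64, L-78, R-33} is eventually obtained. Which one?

L-78

E-56 and C-23 present → M-15 forms (R9).
M-15 present → S-37 forms (R2).
S-37 and M-15 present → Z-28 forms (R4).
Z-28 present → X-9 forms (R3).
E-56, C-23, and X-9 present → R-67 forms (R6).
R-67 and C-23 present → L-78 forms (R1).
X-64 would need Q-9, R-33, and R-67 (R7), but R-33 never forms. No rule produces R-33, and it is not given.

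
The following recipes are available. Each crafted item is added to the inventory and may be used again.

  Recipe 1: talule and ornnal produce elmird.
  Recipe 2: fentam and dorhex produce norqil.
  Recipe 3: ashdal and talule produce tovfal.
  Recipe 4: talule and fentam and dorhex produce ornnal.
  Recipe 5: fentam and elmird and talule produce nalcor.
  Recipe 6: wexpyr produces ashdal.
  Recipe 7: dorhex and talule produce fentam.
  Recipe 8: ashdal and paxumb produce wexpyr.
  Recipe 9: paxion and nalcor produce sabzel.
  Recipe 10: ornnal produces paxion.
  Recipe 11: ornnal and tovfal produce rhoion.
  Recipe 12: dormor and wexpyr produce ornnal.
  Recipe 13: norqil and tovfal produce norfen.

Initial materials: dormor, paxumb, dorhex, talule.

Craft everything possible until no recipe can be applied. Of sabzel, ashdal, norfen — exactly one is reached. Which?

Using Recipe 7, dorhex and talule make fentam.
Using Recipe 4, talule, fentam, and dorhex make ornnal.
Using Recipe 1, talule and ornnal make elmird.
ornnal → paxion (Recipe 10).
fentam and elmird and talule → nalcor (Recipe 5).
paxion and nalcor → sabzel (Recipe 9).
norfen would need norqil and tovfal (Recipe 13), but tovfal is never obtained. ashdal would need wexpyr (Recipe 6), but wexpyr is never obtained.

sabzel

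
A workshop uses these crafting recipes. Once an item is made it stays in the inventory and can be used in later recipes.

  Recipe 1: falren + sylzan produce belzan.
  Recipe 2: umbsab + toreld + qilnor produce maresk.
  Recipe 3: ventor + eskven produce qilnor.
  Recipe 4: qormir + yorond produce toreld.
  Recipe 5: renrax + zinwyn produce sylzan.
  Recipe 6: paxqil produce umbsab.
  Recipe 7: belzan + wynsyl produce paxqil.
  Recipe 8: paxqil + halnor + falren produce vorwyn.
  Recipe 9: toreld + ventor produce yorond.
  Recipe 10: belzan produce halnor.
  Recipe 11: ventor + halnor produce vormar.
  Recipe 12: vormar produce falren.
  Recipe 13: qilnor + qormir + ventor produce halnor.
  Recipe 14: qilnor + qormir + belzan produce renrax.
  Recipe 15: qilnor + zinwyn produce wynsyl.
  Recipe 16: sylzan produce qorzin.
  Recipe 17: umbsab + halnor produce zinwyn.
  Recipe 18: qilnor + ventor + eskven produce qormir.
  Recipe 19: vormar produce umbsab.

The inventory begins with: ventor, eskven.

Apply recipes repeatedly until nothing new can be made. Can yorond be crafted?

No

yorond would need toreld and ventor (Recipe 9), but toreld is never obtained.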